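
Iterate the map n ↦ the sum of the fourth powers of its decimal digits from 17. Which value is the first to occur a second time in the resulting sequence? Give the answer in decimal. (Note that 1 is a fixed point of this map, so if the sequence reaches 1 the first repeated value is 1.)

8208

17 → 1⁴ + 7⁴ = 1 + 2401 = 2402
2402 → 2⁴ + 4⁴ + 0⁴ + 2⁴ = 16 + 256 + 0 + 16 = 288
288 → 2⁴ + 8⁴ + 8⁴ = 16 + 4096 + 4096 = 8208
8208 → 8⁴ + 2⁴ + 0⁴ + 8⁴ = 4096 + 16 + 0 + 4096 = 8208  — 8208 already appeared earlier.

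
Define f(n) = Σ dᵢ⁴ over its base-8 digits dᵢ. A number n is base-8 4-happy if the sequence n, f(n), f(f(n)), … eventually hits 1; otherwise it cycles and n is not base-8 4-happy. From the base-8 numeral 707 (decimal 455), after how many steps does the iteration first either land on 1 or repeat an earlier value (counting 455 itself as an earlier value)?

7

455 = (7,0,7)_8 → 7⁴ + 0⁴ + 7⁴ = 2401 + 0 + 2401 = 4802
4802 = (1,1,3,0,2)_8 → 1⁴ + 1⁴ + 3⁴ + 0⁴ + 2⁴ = 1 + 1 + 81 + 0 + 16 = 99
99 = (1,4,3)_8 → 1⁴ + 4⁴ + 3⁴ = 1 + 256 + 81 = 338
338 = (5,2,2)_8 → 5⁴ + 2⁴ + 2⁴ = 625 + 16 + 16 = 657
657 = (1,2,2,1)_8 → 1⁴ + 2⁴ + 2⁴ + 1⁴ = 1 + 16 + 16 + 1 = 34
34 = (4,2)_8 → 4⁴ + 2⁴ = 256 + 16 = 272
272 = (4,2,0)_8 → 4⁴ + 2⁴ + 0⁴ = 256 + 16 + 0 = 272  — 272 repeats.
That took 7 steps.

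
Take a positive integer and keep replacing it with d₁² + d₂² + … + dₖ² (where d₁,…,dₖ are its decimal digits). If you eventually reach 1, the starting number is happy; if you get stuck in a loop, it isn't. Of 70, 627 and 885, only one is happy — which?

70: 70 → 49 → 97 → 130 → 10 → 1  — reaches 1 (happy)
627: 627 → 89 → 145 → 42 → 20 → 4 → 16 → 37 → 58 → 89  — repeats 89 (not happy)
885: 885 → 153 → 35 → 34 → 25 → 29 → 85 → 89 → 145 → 42 → 20 → 4 → 16 → 37 → 58 → 89  — repeats 89 (not happy)

70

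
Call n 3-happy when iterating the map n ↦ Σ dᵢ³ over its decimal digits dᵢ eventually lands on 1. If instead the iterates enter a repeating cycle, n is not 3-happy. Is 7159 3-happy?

7159 → 7³ + 1³ + 5³ + 9³ = 343 + 1 + 125 + 729 = 1198
1198 → 1³ + 1³ + 9³ + 8³ = 1 + 1 + 729 + 512 = 1243
1243 → 1³ + 2³ + 4³ + 3³ = 1 + 8 + 64 + 27 = 100
100 → 1³ + 0³ + 0³ = 1 + 0 + 0 = 1  — reached 1.

3-happy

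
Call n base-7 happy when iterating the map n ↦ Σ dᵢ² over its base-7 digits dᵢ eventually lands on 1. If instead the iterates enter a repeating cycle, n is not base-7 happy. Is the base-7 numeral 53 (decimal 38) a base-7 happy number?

38 = (5,3)_7 → 5² + 3² = 25 + 9 = 34
34 = (4,6)_7 → 4² + 6² = 16 + 36 = 52
52 = (1,0,3)_7 → 1² + 0² + 3² = 1 + 0 + 9 = 10
10 = (1,3)_7 → 1² + 3² = 1 + 9 = 10  — 10 already seen; the sequence cycles without reaching 1.

not base-7 happy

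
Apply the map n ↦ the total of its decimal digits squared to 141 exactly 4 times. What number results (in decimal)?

37

141 → 18
18 → 65
65 → 61
61 → 37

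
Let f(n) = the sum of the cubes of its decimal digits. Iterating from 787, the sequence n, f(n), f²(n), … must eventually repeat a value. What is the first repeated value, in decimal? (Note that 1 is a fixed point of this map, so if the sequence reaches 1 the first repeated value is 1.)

787 → 7³ + 8³ + 7³ = 1198
1198 → 1³ + 1³ + 9³ + 8³ = 1243
1243 → 1³ + 2³ + 4³ + 3³ = 100
100 → 1³ + 0³ + 0³ = 1  — reached the fixed point 1.
1 → 1, so 1 is the first repeated value.

1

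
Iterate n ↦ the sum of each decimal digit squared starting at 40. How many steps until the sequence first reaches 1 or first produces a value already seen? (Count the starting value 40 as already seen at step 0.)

40 → 4² + 0² = 16
16 → 1² + 6² = 37
37 → 3² + 7² = 58
58 → 5² + 8² = 89
89 → 8² + 9² = 145
145 → 1² + 4² + 5² = 42
42 → 4² + 2² = 20
20 → 2² + 0² = 4
4 → 4² = 16  — 16 repeats.
That took 9 steps.

9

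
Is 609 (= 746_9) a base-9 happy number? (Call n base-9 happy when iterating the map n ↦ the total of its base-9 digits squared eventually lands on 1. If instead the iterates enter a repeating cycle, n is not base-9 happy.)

609 = (7,4,6)_9 → 7² + 4² + 6² = 101
101 = (1,2,2)_9 → 1² + 2² + 2² = 9
9 = (1,0)_9 → 1² + 0² = 1  — reached 1.

base-9 happy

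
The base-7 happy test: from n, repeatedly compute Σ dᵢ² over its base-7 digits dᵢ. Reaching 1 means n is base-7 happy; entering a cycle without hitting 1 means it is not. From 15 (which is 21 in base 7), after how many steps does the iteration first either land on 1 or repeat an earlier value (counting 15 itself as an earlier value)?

3

15 = (2,1)_7 → 2² + 1² = 5
5 = (5)_7 → 5² = 25
25 = (3,4)_7 → 3² + 4² = 25  — 25 repeats.
That took 3 steps.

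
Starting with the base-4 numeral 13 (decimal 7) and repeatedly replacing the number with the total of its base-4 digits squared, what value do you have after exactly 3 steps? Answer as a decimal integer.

4

7 = (1,3)_4 → 1² + 3² = 10
10 = (2,2)_4 → 2² + 2² = 8
8 = (2,0)_4 → 2² + 0² = 4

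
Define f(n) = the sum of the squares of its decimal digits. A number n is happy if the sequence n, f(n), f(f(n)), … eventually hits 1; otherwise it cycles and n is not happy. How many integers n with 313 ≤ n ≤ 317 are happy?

1

313: 313 → 19 → 82 → 68 → 100 → 1  (reaches 1)
314: 314 → 26 → 40 → 16 → 37 → 58 → 89 → 145 → 42 → 20 → 4 → 16  (repeats 16)
315: 315 → 35 → 34 → 25 → 29 → 85 → 89 → 145 → 42 → 20 → 4 → 16 → 37 → 58 → 89  (repeats 89)
316: 316 → 46 → 52 → 29 → 85 → 89 → 145 → 42 → 20 → 4 → 16 → 37 → 58 → 89  (repeats 89)
317: 317 → 59 → 106 → 37 → 58 → 89 → 145 → 42 → 20 → 4 → 16 → 37  (repeats 37)
happy: 313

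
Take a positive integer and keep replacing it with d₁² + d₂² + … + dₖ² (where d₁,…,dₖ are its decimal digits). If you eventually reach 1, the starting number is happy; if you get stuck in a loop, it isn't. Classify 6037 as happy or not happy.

happy

6037 → 6² + 0² + 3² + 7² = 94
94 → 9² + 4² = 97
97 → 9² + 7² = 130
130 → 1² + 3² + 0² = 10
10 → 1² + 0² = 1  — reached 1.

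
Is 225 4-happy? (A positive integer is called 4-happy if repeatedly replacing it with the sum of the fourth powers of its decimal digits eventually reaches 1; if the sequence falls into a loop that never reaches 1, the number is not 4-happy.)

not 4-happy

225 → 2⁴ + 2⁴ + 5⁴ = 657
657 → 6⁴ + 5⁴ + 7⁴ = 4322
4322 → 4⁴ + 3⁴ + 2⁴ + 2⁴ = 369
369 → 3⁴ + 6⁴ + 9⁴ = 7938
7938 → 7⁴ + 9⁴ + 3⁴ + 8⁴ = 13139
13139 → 1⁴ + 3⁴ + 1⁴ + 3⁴ + 9⁴ = 6725
6725 → 6⁴ + 7⁴ + 2⁴ + 5⁴ = 4338
4338 → 4⁴ + 3⁴ + 3⁴ + 8⁴ = 4514
4514 → 4⁴ + 5⁴ + 1⁴ + 4⁴ = 1138
1138 → 1⁴ + 1⁴ + 3⁴ + 8⁴ = 4179
4179 → 4⁴ + 1⁴ + 7⁴ + 9⁴ = 9219
9219 → 9⁴ + 2⁴ + 1⁴ + 9⁴ = 13139  — 13139 already seen; the sequence cycles without reaching 1.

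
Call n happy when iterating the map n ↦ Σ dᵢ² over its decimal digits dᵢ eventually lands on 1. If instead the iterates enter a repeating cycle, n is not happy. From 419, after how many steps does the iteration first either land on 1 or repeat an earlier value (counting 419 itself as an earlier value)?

10

419 → 4² + 1² + 9² = 98
98 → 9² + 8² = 145
145 → 1² + 4² + 5² = 42
42 → 4² + 2² = 20
20 → 2² + 0² = 4
4 → 4² = 16
16 → 1² + 6² = 37
37 → 3² + 7² = 58
58 → 5² + 8² = 89
89 → 8² + 9² = 145  — 145 repeats.
That took 10 steps.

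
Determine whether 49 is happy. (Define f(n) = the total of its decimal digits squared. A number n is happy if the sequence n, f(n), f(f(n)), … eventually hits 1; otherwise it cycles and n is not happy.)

49 → 4² + 9² = 16 + 81 = 97
97 → 9² + 7² = 81 + 49 = 130
130 → 1² + 3² + 0² = 1 + 9 + 0 = 10
10 → 1² + 0² = 1 + 0 = 1  — reached 1.

happy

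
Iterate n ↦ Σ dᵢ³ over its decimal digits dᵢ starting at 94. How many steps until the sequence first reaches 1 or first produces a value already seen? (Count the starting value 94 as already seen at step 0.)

5

94 → 9³ + 4³ = 729 + 64 = 793
793 → 7³ + 9³ + 3³ = 343 + 729 + 27 = 1099
1099 → 1³ + 0³ + 9³ + 9³ = 1 + 0 + 729 + 729 = 1459
1459 → 1³ + 4³ + 5³ + 9³ = 1 + 64 + 125 + 729 = 919
919 → 9³ + 1³ + 9³ = 729 + 1 + 729 = 1459  — 1459 repeats.
That took 5 steps.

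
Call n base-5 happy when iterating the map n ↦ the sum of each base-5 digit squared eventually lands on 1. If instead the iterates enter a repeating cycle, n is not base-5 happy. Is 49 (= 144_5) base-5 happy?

49 = (1,4,4)_5 → 1² + 4² + 4² = 33
33 = (1,1,3)_5 → 1² + 1² + 3² = 11
11 = (2,1)_5 → 2² + 1² = 5
5 = (1,0)_5 → 1² + 0² = 1  — reached 1.

base-5 happy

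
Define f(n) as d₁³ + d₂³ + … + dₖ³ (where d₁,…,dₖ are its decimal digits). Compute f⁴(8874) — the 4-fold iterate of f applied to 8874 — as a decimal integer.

8874 → 8³ + 8³ + 7³ + 4³ = 1431
1431 → 1³ + 4³ + 3³ + 1³ = 93
93 → 9³ + 3³ = 756
756 → 7³ + 5³ + 6³ = 684

684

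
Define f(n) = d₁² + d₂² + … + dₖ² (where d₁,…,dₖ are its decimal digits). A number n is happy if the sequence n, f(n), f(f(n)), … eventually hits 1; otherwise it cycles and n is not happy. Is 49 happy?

49 → 4² + 9² = 97
97 → 9² + 7² = 130
130 → 1² + 3² + 0² = 10
10 → 1² + 0² = 1  — reached 1.

happy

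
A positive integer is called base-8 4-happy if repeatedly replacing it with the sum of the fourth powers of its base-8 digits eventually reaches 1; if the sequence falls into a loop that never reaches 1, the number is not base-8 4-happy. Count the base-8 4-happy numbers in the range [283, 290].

1

283: 283 → 418 → 1568 → 337 → 642 → 33 → 257 → 257  (repeats 257)
284: 284 → 593 → 19 → 97 → 258 → 272 → 272  (repeats 272)
285: 285 → 962 → 2418 → 2193 → 289 → 513 → 2 → 16 → 16  (repeats 16)
286: 286 → 1633 → 339 → 722 → 114 → 1313 → 529 → 18 → 32 → 256 → 256  (repeats 256)
287: 287 → 2738 → 1953 → 1634 → 354 → 897 → 1298 → 304 → 1552 → 97 → 258 → 272 → 272  (repeats 272)
288: 288 → 512 → 1  (reaches 1)
289: 289 → 513 → 2 → 16 → 16  (repeats 16)
290: 290 → 528 → 17 → 17  (repeats 17)
base-8 4-happy: 288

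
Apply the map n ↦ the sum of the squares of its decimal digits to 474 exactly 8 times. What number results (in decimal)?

42

474 → 81
81 → 65
65 → 61
61 → 37
37 → 58
58 → 89
89 → 145
145 → 42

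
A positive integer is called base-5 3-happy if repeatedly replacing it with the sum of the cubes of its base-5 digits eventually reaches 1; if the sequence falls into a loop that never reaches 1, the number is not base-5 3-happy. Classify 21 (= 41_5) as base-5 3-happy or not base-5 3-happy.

21 = (4,1)_5 → 4³ + 1³ = 64 + 1 = 65
65 = (2,3,0)_5 → 2³ + 3³ + 0³ = 8 + 27 + 0 = 35
35 = (1,2,0)_5 → 1³ + 2³ + 0³ = 1 + 8 + 0 = 9
9 = (1,4)_5 → 1³ + 4³ = 1 + 64 = 65  — 65 already seen; the sequence cycles without reaching 1.

not base-5 3-happy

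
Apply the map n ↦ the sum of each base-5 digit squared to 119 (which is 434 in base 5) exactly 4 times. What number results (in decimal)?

1

119 = (4,3,4)_5 → 4² + 3² + 4² = 41
41 = (1,3,1)_5 → 1² + 3² + 1² = 11
11 = (2,1)_5 → 2² + 1² = 5
5 = (1,0)_5 → 1² + 0² = 1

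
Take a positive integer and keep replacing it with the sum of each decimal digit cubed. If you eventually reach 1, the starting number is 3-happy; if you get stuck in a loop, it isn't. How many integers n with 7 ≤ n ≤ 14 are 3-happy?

1

7: 7 → 343 → 118 → 514 → 190 → 730 → 370 → 370  (repeats 370)
8: 8 → 512 → 134 → 92 → 737 → 713 → 371 → 371  (repeats 371)
9: 9 → 729 → 1080 → 513 → 153 → 153  (repeats 153)
10: 10 → 1  (reaches 1)
11: 11 → 2 → 8 → 512 → 134 → 92 → 737 → 713 → 371 → 371  (repeats 371)
12: 12 → 9 → 729 → 1080 → 513 → 153 → 153  (repeats 153)
13: 13 → 28 → 520 → 133 → 55 → 250 → 133  (repeats 133)
14: 14 → 65 → 341 → 92 → 737 → 713 → 371 → 371  (repeats 371)
3-happy: 10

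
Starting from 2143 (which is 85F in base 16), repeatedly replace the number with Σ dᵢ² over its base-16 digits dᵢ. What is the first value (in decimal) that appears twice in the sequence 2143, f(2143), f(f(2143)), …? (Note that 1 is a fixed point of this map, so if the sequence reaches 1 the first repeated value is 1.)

1

2143 = (8,5,15)_16 → 8² + 5² + 15² = 64 + 25 + 225 = 314
314 = (1,3,10)_16 → 1² + 3² + 10² = 1 + 9 + 100 = 110
110 = (6,14)_16 → 6² + 14² = 36 + 196 = 232
232 = (14,8)_16 → 14² + 8² = 196 + 64 = 260
260 = (1,0,4)_16 → 1² + 0² + 4² = 1 + 0 + 16 = 17
17 = (1,1)_16 → 1² + 1² = 1 + 1 = 2
2 = (2)_16 → 2² = 4
4 = (4)_16 → 4² = 16
16 = (1,0)_16 → 1² + 0² = 1 + 0 = 1  — reached the fixed point 1.
1 → 1, so 1 is the first repeated value.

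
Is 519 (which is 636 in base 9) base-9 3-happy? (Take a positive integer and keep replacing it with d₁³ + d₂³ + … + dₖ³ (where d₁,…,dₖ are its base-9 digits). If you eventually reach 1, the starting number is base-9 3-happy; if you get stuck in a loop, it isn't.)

519 = (6,3,6)_9 → 6³ + 3³ + 6³ = 459
459 = (5,6,0)_9 → 5³ + 6³ + 0³ = 341
341 = (4,1,8)_9 → 4³ + 1³ + 8³ = 577
577 = (7,1,1)_9 → 7³ + 1³ + 1³ = 345
345 = (4,2,3)_9 → 4³ + 2³ + 3³ = 99
99 = (1,2,0)_9 → 1³ + 2³ + 0³ = 9
9 = (1,0)_9 → 1³ + 0³ = 1  — reached 1.

base-9 3-happy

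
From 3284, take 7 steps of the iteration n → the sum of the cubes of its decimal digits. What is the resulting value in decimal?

3284 → 3³ + 2³ + 8³ + 4³ = 27 + 8 + 512 + 64 = 611
611 → 6³ + 1³ + 1³ = 216 + 1 + 1 = 218
218 → 2³ + 1³ + 8³ = 8 + 1 + 512 = 521
521 → 5³ + 2³ + 1³ = 125 + 8 + 1 = 134
134 → 1³ + 3³ + 4³ = 1 + 27 + 64 = 92
92 → 9³ + 2³ = 729 + 8 = 737
737 → 7³ + 3³ + 7³ = 343 + 27 + 343 = 713

713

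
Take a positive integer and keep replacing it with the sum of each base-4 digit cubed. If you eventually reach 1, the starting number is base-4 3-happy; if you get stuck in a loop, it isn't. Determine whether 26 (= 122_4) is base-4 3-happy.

not base-4 3-happy

26 = (1,2,2)_4 → 1³ + 2³ + 2³ = 17
17 = (1,0,1)_4 → 1³ + 0³ + 1³ = 2
2 = (2)_4 → 2³ = 8
8 = (2,0)_4 → 2³ + 0³ = 8  — 8 already seen; the sequence cycles without reaching 1.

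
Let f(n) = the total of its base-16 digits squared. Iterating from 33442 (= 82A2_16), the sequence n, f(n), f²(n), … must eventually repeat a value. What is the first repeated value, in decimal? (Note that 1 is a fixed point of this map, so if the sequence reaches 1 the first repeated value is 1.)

169

33442 = (8,2,10,2)_16 → 8² + 2² + 10² + 2² = 172
172 = (10,12)_16 → 10² + 12² = 244
244 = (15,4)_16 → 15² + 4² = 241
241 = (15,1)_16 → 15² + 1² = 226
226 = (14,2)_16 → 14² + 2² = 200
200 = (12,8)_16 → 12² + 8² = 208
208 = (13,0)_16 → 13² + 0² = 169
169 = (10,9)_16 → 10² + 9² = 181
181 = (11,5)_16 → 11² + 5² = 146
146 = (9,2)_16 → 9² + 2² = 85
85 = (5,5)_16 → 5² + 5² = 50
50 = (3,2)_16 → 3² + 2² = 13
13 = (13)_16 → 13² = 169  — 169 already appeared earlier.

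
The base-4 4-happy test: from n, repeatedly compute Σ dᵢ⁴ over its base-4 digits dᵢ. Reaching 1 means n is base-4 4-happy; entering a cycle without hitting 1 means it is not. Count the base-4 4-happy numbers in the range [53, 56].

2

53: 53 → 83 → 83  (repeats 83)
54: 54 → 98 → 33 → 17 → 2 → 16 → 1  (reaches 1)
55: 55 → 163 → 113 → 83 → 83  (repeats 83)
56: 56 → 97 → 18 → 17 → 2 → 16 → 1  (reaches 1)
base-4 4-happy: 54, 56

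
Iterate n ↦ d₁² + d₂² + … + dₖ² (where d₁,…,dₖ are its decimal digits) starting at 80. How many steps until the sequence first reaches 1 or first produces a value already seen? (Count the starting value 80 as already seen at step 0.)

80 → 64
64 → 52
52 → 29
29 → 85
85 → 89
89 → 145
145 → 42
42 → 20
20 → 4
4 → 16
16 → 37
37 → 58
58 → 89  — 89 repeats.
That took 13 steps.

13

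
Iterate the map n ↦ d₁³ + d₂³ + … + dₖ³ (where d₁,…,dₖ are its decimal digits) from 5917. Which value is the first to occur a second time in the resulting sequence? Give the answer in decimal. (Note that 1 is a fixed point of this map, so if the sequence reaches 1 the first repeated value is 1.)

5917 → 5³ + 9³ + 1³ + 7³ = 1198
1198 → 1³ + 1³ + 9³ + 8³ = 1243
1243 → 1³ + 2³ + 4³ + 3³ = 100
100 → 1³ + 0³ + 0³ = 1  — reached the fixed point 1.
1 → 1, so 1 is the first repeated value.

1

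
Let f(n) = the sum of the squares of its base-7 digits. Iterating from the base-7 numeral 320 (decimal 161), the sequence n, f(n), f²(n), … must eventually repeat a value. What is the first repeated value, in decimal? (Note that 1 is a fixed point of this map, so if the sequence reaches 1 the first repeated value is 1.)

13

161 = (3,2,0)_7 → 3² + 2² + 0² = 13
13 = (1,6)_7 → 1² + 6² = 37
37 = (5,2)_7 → 5² + 2² = 29
29 = (4,1)_7 → 4² + 1² = 17
17 = (2,3)_7 → 2² + 3² = 13  — 13 already appeared earlier.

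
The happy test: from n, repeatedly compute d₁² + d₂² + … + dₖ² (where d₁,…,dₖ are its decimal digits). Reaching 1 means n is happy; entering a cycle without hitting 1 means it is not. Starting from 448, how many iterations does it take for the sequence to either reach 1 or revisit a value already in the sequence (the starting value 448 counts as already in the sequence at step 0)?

14

448 → 4² + 4² + 8² = 16 + 16 + 64 = 96
96 → 9² + 6² = 81 + 36 = 117
117 → 1² + 1² + 7² = 1 + 1 + 49 = 51
51 → 5² + 1² = 25 + 1 = 26
26 → 2² + 6² = 4 + 36 = 40
40 → 4² + 0² = 16 + 0 = 16
16 → 1² + 6² = 1 + 36 = 37
37 → 3² + 7² = 9 + 49 = 58
58 → 5² + 8² = 25 + 64 = 89
89 → 8² + 9² = 64 + 81 = 145
145 → 1² + 4² + 5² = 1 + 16 + 25 = 42
42 → 4² + 2² = 16 + 4 = 20
20 → 2² + 0² = 4 + 0 = 4
4 → 4² = 16  — 16 repeats.
That took 14 steps.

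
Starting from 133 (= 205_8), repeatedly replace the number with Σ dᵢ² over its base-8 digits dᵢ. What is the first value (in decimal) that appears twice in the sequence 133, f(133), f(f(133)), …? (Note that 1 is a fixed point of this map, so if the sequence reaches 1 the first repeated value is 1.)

133 = (2,0,5)_8 → 2² + 0² + 5² = 4 + 0 + 25 = 29
29 = (3,5)_8 → 3² + 5² = 9 + 25 = 34
34 = (4,2)_8 → 4² + 2² = 16 + 4 = 20
20 = (2,4)_8 → 2² + 4² = 4 + 16 = 20  — 20 already appeared earlier.

20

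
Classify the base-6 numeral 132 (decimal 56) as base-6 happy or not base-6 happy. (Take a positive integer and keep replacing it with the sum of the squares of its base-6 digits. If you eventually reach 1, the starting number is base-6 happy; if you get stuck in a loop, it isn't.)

56 = (1,3,2)_6 → 14
14 = (2,2)_6 → 8
8 = (1,2)_6 → 5
5 = (5)_6 → 25
25 = (4,1)_6 → 17
17 = (2,5)_6 → 29
29 = (4,5)_6 → 41
41 = (1,0,5)_6 → 26
26 = (4,2)_6 → 20
20 = (3,2)_6 → 13
13 = (2,1)_6 → 5  — 5 already seen; the sequence cycles without reaching 1.

not base-6 happy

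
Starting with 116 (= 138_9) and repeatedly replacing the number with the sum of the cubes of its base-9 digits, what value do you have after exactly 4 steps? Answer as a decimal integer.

116 = (1,3,8)_9 → 540
540 = (6,6,0)_9 → 432
432 = (5,3,0)_9 → 152
152 = (1,7,8)_9 → 856

856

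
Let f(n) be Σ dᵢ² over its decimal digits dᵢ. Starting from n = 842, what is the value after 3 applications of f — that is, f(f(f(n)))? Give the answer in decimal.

842 → 8² + 4² + 2² = 64 + 16 + 4 = 84
84 → 8² + 4² = 64 + 16 = 80
80 → 8² + 0² = 64 + 0 = 64

64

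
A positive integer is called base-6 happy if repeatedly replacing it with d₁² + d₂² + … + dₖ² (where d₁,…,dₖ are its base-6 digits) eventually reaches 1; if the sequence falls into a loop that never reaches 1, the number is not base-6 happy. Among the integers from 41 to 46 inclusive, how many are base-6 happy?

1

41: 41 → 26 → 20 → 13 → 5 → 25 → 17 → 29 → 41  — not base-6 happy
42: 42 → 2 → 4 → 16 → 20 → 13 → 5 → 25 → 17 → 29 → 41 → 26 → 20  — not base-6 happy
43: 43 → 3 → 9 → 10 → 17 → 29 → 41 → 26 → 20 → 13 → 5 → 25 → 17  — not base-6 happy
44: 44 → 6 → 1  — base-6 happy
45: 45 → 11 → 26 → 20 → 13 → 5 → 25 → 17 → 29 → 41 → 26  — not base-6 happy
46: 46 → 18 → 9 → 10 → 17 → 29 → 41 → 26 → 20 → 13 → 5 → 25 → 17  — not base-6 happy
base-6 happy: 44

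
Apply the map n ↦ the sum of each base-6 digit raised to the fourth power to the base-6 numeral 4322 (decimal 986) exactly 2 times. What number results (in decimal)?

339

986 = (4,3,2,2)_6 → 4⁴ + 3⁴ + 2⁴ + 2⁴ = 369
369 = (1,4,1,3)_6 → 1⁴ + 4⁴ + 1⁴ + 3⁴ = 339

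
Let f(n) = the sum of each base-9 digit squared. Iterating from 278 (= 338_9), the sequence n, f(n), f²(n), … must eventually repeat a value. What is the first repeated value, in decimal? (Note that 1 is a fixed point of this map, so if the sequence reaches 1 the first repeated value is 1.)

50

278 = (3,3,8)_9 → 3² + 3² + 8² = 9 + 9 + 64 = 82
82 = (1,0,1)_9 → 1² + 0² + 1² = 1 + 0 + 1 = 2
2 = (2)_9 → 2² = 4
4 = (4)_9 → 4² = 16
16 = (1,7)_9 → 1² + 7² = 1 + 49 = 50
50 = (5,5)_9 → 5² + 5² = 25 + 25 = 50  — 50 already appeared earlier.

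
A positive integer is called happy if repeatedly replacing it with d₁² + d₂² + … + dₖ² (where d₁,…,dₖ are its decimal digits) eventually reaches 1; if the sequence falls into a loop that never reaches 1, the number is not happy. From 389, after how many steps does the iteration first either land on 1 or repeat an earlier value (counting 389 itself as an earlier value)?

10

389 → 3² + 8² + 9² = 9 + 64 + 81 = 154
154 → 1² + 5² + 4² = 1 + 25 + 16 = 42
42 → 4² + 2² = 16 + 4 = 20
20 → 2² + 0² = 4 + 0 = 4
4 → 4² = 16
16 → 1² + 6² = 1 + 36 = 37
37 → 3² + 7² = 9 + 49 = 58
58 → 5² + 8² = 25 + 64 = 89
89 → 8² + 9² = 64 + 81 = 145
145 → 1² + 4² + 5² = 1 + 16 + 25 = 42  — 42 repeats.
That took 10 steps.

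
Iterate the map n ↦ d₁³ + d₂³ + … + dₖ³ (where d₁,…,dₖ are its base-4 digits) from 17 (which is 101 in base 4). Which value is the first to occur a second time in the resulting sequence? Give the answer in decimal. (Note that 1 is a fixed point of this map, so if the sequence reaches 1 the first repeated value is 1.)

8

17 = (1,0,1)_4 → 1³ + 0³ + 1³ = 1 + 0 + 1 = 2
2 = (2)_4 → 2³ = 8
8 = (2,0)_4 → 2³ + 0³ = 8 + 0 = 8  — 8 already appeared earlier.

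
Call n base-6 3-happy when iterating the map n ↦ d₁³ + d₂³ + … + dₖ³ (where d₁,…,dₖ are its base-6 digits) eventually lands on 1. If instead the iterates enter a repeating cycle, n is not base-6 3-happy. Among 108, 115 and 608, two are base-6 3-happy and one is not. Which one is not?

108: 108 → 27 → 91 → 36 → 1  — reaches 1 (base-6 3-happy)
115: 115 → 29 → 189 → 153 → 92 → 43 → 3 → 27 → 91 → 36 → 1  — reaches 1 (base-6 3-happy)
608: 608 → 205 → 190 → 190  — repeats 190 (not base-6 3-happy)

608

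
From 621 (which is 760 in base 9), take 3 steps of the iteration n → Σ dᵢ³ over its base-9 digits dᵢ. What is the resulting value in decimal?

1

621 = (7,6,0)_9 → 7³ + 6³ + 0³ = 343 + 216 + 0 = 559
559 = (6,8,1)_9 → 6³ + 8³ + 1³ = 216 + 512 + 1 = 729
729 = (1,0,0,0)_9 → 1³ + 0³ + 0³ + 0³ = 1 + 0 + 0 + 0 = 1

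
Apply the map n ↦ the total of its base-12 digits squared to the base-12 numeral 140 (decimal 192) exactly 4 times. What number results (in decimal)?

64

192 = (1,4,0)_12 → 1² + 4² + 0² = 1 + 16 + 0 = 17
17 = (1,5)_12 → 1² + 5² = 1 + 25 = 26
26 = (2,2)_12 → 2² + 2² = 4 + 4 = 8
8 = (8)_12 → 8² = 64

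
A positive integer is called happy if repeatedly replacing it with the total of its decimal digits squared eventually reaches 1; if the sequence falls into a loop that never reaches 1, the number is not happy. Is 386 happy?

386 → 3² + 8² + 6² = 9 + 64 + 36 = 109
109 → 1² + 0² + 9² = 1 + 0 + 81 = 82
82 → 8² + 2² = 64 + 4 = 68
68 → 6² + 8² = 36 + 64 = 100
100 → 1² + 0² + 0² = 1 + 0 + 0 = 1  — reached 1.

happy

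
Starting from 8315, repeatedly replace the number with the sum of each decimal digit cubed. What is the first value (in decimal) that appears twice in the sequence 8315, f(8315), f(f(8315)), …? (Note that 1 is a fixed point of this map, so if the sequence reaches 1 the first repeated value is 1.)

371

8315 → 8³ + 3³ + 1³ + 5³ = 665
665 → 6³ + 6³ + 5³ = 557
557 → 5³ + 5³ + 7³ = 593
593 → 5³ + 9³ + 3³ = 881
881 → 8³ + 8³ + 1³ = 1025
1025 → 1³ + 0³ + 2³ + 5³ = 134
134 → 1³ + 3³ + 4³ = 92
92 → 9³ + 2³ = 737
737 → 7³ + 3³ + 7³ = 713
713 → 7³ + 1³ + 3³ = 371
371 → 3³ + 7³ + 1³ = 371  — 371 already appeared earlier.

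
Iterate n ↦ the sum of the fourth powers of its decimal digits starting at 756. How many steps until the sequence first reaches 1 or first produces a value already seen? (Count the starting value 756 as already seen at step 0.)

756 → 4322
4322 → 369
369 → 7938
7938 → 13139
13139 → 6725
6725 → 4338
4338 → 4514
4514 → 1138
1138 → 4179
4179 → 9219
9219 → 13139  — 13139 repeats.
That took 11 steps.

11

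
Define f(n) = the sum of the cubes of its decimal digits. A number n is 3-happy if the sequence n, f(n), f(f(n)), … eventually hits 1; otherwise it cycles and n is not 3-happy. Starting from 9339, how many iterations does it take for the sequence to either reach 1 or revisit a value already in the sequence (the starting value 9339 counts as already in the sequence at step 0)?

9339 → 9³ + 3³ + 3³ + 9³ = 1512
1512 → 1³ + 5³ + 1³ + 2³ = 135
135 → 1³ + 3³ + 5³ = 153
153 → 1³ + 5³ + 3³ = 153  — 153 repeats.
That took 4 steps.

4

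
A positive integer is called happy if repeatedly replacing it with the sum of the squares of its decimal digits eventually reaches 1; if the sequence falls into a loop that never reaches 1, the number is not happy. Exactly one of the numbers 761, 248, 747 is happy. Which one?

761: 761 → 86 → 100 → 1  — reaches 1 (happy)
248: 248 → 84 → 80 → 64 → 52 → 29 → 85 → 89 → 145 → 42 → 20 → 4 → 16 → 37 → 58 → 89  — repeats 89 (not happy)
747: 747 → 114 → 18 → 65 → 61 → 37 → 58 → 89 → 145 → 42 → 20 → 4 → 16 → 37  — repeats 37 (not happy)

761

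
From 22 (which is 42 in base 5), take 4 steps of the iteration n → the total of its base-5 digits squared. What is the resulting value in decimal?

22 = (4,2)_5 → 4² + 2² = 16 + 4 = 20
20 = (4,0)_5 → 4² + 0² = 16 + 0 = 16
16 = (3,1)_5 → 3² + 1² = 9 + 1 = 10
10 = (2,0)_5 → 2² + 0² = 4 + 0 = 4

4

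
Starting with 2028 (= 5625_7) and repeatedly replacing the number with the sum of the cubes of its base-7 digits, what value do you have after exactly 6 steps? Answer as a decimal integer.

72

2028 = (5,6,2,5)_7 → 5³ + 6³ + 2³ + 5³ = 125 + 216 + 8 + 125 = 474
474 = (1,2,4,5)_7 → 1³ + 2³ + 4³ + 5³ = 1 + 8 + 64 + 125 = 198
198 = (4,0,2)_7 → 4³ + 0³ + 2³ = 64 + 0 + 8 = 72
72 = (1,3,2)_7 → 1³ + 3³ + 2³ = 1 + 27 + 8 = 36
36 = (5,1)_7 → 5³ + 1³ = 125 + 1 = 126
126 = (2,4,0)_7 → 2³ + 4³ + 0³ = 8 + 64 + 0 = 72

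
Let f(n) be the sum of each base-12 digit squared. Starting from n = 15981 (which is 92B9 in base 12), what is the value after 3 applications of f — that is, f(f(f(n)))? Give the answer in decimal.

74

15981 = (9,2,11,9)_12 → 287
287 = (1,11,11)_12 → 243
243 = (1,8,3)_12 → 74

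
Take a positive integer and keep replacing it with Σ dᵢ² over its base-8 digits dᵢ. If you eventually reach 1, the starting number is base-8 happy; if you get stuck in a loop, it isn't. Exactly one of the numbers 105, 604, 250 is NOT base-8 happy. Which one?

105: 105 → 27 → 18 → 8 → 1  — reaches 1 (base-8 happy)
604: 604 → 27 → 18 → 8 → 1  — reaches 1 (base-8 happy)
250: 250 → 62 → 85 → 30 → 45 → 50 → 40 → 25 → 10 → 5 → 25  — repeats 25 (not base-8 happy)

250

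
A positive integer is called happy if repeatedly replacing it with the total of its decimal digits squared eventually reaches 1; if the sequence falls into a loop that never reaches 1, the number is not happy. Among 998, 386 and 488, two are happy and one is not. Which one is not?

998: 998 → 226 → 44 → 32 → 13 → 10 → 1  — reaches 1 (happy)
386: 386 → 109 → 82 → 68 → 100 → 1  — reaches 1 (happy)
488: 488 → 144 → 33 → 18 → 65 → 61 → 37 → 58 → 89 → 145 → 42 → 20 → 4 → 16 → 37  — repeats 37 (not happy)

488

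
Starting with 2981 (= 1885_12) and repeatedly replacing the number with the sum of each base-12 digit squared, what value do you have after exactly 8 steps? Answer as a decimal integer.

2981 = (1,8,8,5)_12 → 1² + 8² + 8² + 5² = 154
154 = (1,0,10)_12 → 1² + 0² + 10² = 101
101 = (8,5)_12 → 8² + 5² = 89
89 = (7,5)_12 → 7² + 5² = 74
74 = (6,2)_12 → 6² + 2² = 40
40 = (3,4)_12 → 3² + 4² = 25
25 = (2,1)_12 → 2² + 1² = 5
5 = (5)_12 → 5² = 25

25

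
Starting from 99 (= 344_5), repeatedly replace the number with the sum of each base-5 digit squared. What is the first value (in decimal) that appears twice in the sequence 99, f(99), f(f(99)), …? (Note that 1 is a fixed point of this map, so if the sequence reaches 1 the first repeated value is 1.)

99 = (3,4,4)_5 → 3² + 4² + 4² = 9 + 16 + 16 = 41
41 = (1,3,1)_5 → 1² + 3² + 1² = 1 + 9 + 1 = 11
11 = (2,1)_5 → 2² + 1² = 4 + 1 = 5
5 = (1,0)_5 → 1² + 0² = 1 + 0 = 1  — reached the fixed point 1.
1 → 1, so 1 is the first repeated value.

1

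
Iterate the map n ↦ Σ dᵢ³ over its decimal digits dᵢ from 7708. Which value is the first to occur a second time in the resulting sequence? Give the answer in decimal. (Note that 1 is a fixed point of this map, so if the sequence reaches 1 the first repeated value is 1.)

7708 → 7³ + 7³ + 0³ + 8³ = 1198
1198 → 1³ + 1³ + 9³ + 8³ = 1243
1243 → 1³ + 2³ + 4³ + 3³ = 100
100 → 1³ + 0³ + 0³ = 1  — reached the fixed point 1.
1 → 1, so 1 is the first repeated value.

1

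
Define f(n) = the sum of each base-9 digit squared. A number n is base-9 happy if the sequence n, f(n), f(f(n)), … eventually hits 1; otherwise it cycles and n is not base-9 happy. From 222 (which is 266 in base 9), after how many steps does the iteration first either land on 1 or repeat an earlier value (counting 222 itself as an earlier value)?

9

222 = (2,6,6)_9 → 2² + 6² + 6² = 76
76 = (8,4)_9 → 8² + 4² = 80
80 = (8,8)_9 → 8² + 8² = 128
128 = (1,5,2)_9 → 1² + 5² + 2² = 30
30 = (3,3)_9 → 3² + 3² = 18
18 = (2,0)_9 → 2² + 0² = 4
4 = (4)_9 → 4² = 16
16 = (1,7)_9 → 1² + 7² = 50
50 = (5,5)_9 → 5² + 5² = 50  — 50 repeats.
That took 9 steps.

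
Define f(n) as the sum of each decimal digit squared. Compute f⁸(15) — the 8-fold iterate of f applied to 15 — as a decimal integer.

15 → 1² + 5² = 1 + 25 = 26
26 → 2² + 6² = 4 + 36 = 40
40 → 4² + 0² = 16 + 0 = 16
16 → 1² + 6² = 1 + 36 = 37
37 → 3² + 7² = 9 + 49 = 58
58 → 5² + 8² = 25 + 64 = 89
89 → 8² + 9² = 64 + 81 = 145
145 → 1² + 4² + 5² = 1 + 16 + 25 = 42

42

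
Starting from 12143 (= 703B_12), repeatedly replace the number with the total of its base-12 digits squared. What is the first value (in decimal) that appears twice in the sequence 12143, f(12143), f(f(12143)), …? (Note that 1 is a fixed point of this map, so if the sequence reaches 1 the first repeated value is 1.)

12143 = (7,0,3,11)_12 → 7² + 0² + 3² + 11² = 179
179 = (1,2,11)_12 → 1² + 2² + 11² = 126
126 = (10,6)_12 → 10² + 6² = 136
136 = (11,4)_12 → 11² + 4² = 137
137 = (11,5)_12 → 11² + 5² = 146
146 = (1,0,2)_12 → 1² + 0² + 2² = 5
5 = (5)_12 → 5² = 25
25 = (2,1)_12 → 2² + 1² = 5  — 5 already appeared earlier.

5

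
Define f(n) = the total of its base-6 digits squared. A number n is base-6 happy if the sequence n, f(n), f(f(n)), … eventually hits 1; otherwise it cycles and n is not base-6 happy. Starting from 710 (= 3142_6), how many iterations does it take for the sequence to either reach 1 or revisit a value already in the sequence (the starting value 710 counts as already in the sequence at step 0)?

10

710 = (3,1,4,2)_6 → 3² + 1² + 4² + 2² = 30
30 = (5,0)_6 → 5² + 0² = 25
25 = (4,1)_6 → 4² + 1² = 17
17 = (2,5)_6 → 2² + 5² = 29
29 = (4,5)_6 → 4² + 5² = 41
41 = (1,0,5)_6 → 1² + 0² + 5² = 26
26 = (4,2)_6 → 4² + 2² = 20
20 = (3,2)_6 → 3² + 2² = 13
13 = (2,1)_6 → 2² + 1² = 5
5 = (5)_6 → 5² = 25  — 25 repeats.
That took 10 steps.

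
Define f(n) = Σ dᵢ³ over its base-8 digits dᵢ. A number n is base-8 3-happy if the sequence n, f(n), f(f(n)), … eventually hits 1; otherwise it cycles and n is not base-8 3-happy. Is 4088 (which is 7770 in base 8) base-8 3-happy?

4088 = (7,7,7,0)_8 → 7³ + 7³ + 7³ + 0³ = 343 + 343 + 343 + 0 = 1029
1029 = (2,0,0,5)_8 → 2³ + 0³ + 0³ + 5³ = 8 + 0 + 0 + 125 = 133
133 = (2,0,5)_8 → 2³ + 0³ + 5³ = 8 + 0 + 125 = 133  — 133 already seen; the sequence cycles without reaching 1.

not base-8 3-happy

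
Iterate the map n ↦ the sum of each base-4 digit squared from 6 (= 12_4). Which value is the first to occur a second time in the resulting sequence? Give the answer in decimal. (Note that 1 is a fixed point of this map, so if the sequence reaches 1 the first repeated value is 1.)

1

6 = (1,2)_4 → 1² + 2² = 5
5 = (1,1)_4 → 1² + 1² = 2
2 = (2)_4 → 2² = 4
4 = (1,0)_4 → 1² + 0² = 1  — reached the fixed point 1.
1 → 1, so 1 is the first repeated value.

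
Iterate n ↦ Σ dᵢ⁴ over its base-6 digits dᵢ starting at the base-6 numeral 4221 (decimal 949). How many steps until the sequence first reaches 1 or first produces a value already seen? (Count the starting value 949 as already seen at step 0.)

949 = (4,2,2,1)_6 → 4⁴ + 2⁴ + 2⁴ + 1⁴ = 256 + 16 + 16 + 1 = 289
289 = (1,2,0,1)_6 → 1⁴ + 2⁴ + 0⁴ + 1⁴ = 1 + 16 + 0 + 1 = 18
18 = (3,0)_6 → 3⁴ + 0⁴ = 81 + 0 = 81
81 = (2,1,3)_6 → 2⁴ + 1⁴ + 3⁴ = 16 + 1 + 81 = 98
98 = (2,4,2)_6 → 2⁴ + 4⁴ + 2⁴ = 16 + 256 + 16 = 288
288 = (1,2,0,0)_6 → 1⁴ + 2⁴ + 0⁴ + 0⁴ = 1 + 16 + 0 + 0 = 17
17 = (2,5)_6 → 2⁴ + 5⁴ = 16 + 625 = 641
641 = (2,5,4,5)_6 → 2⁴ + 5⁴ + 4⁴ + 5⁴ = 16 + 625 + 256 + 625 = 1522
1522 = (1,1,0,1,4)_6 → 1⁴ + 1⁴ + 0⁴ + 1⁴ + 4⁴ = 1 + 1 + 0 + 1 + 256 = 259
259 = (1,1,1,1)_6 → 1⁴ + 1⁴ + 1⁴ + 1⁴ = 1 + 1 + 1 + 1 = 4
4 = (4)_6 → 4⁴ = 256
256 = (1,1,0,4)_6 → 1⁴ + 1⁴ + 0⁴ + 4⁴ = 1 + 1 + 0 + 256 = 258
258 = (1,1,1,0)_6 → 1⁴ + 1⁴ + 1⁴ + 0⁴ = 1 + 1 + 1 + 0 = 3
3 = (3)_6 → 3⁴ = 81  — 81 repeats.
That took 14 steps.

14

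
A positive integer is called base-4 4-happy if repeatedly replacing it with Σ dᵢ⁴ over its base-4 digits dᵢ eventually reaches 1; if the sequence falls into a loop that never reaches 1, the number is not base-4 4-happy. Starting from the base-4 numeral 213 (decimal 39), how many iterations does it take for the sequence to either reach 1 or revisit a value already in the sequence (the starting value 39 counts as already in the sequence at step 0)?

39 = (2,1,3)_4 → 2⁴ + 1⁴ + 3⁴ = 98
98 = (1,2,0,2)_4 → 1⁴ + 2⁴ + 0⁴ + 2⁴ = 33
33 = (2,0,1)_4 → 2⁴ + 0⁴ + 1⁴ = 17
17 = (1,0,1)_4 → 1⁴ + 0⁴ + 1⁴ = 2
2 = (2)_4 → 2⁴ = 16
16 = (1,0,0)_4 → 1⁴ + 0⁴ + 0⁴ = 1  — reached 1.
That took 6 steps.

6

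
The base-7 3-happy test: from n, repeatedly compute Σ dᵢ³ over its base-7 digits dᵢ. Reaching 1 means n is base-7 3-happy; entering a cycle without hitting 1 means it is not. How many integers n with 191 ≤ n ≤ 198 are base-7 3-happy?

1

191: 191 → 251 → 341 → 557 → 137 → 197 → 65 → 17 → 35 → 125 → 251  — not base-7 3-happy
192: 192 → 270 → 216 → 288 → 342 → 648 → 282 → 258 → 342  — not base-7 3-happy
193: 193 → 307 → 433 → 343 → 1  — base-7 3-happy
194: 194 → 368 → 92 → 218 → 92  — not base-7 3-happy
195: 195 → 459 → 81 → 129 → 99 → 9 → 9  — not base-7 3-happy
196: 196 → 64 → 10 → 28 → 64  — not base-7 3-happy
197: 197 → 65 → 17 → 35 → 125 → 251 → 341 → 557 → 137 → 197  — not base-7 3-happy
198: 198 → 72 → 36 → 126 → 72  — not base-7 3-happy
base-7 3-happy: 193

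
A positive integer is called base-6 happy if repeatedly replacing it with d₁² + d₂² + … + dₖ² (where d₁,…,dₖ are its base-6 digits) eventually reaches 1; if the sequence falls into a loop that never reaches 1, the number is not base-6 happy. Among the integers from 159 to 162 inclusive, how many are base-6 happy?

1

159: 159 → 29 → 41 → 26 → 20 → 13 → 5 → 25 → 17 → 29  — not base-6 happy
160: 160 → 36 → 1  — base-6 happy
161: 161 → 45 → 11 → 26 → 20 → 13 → 5 → 25 → 17 → 29 → 41 → 26  — not base-6 happy
162: 162 → 25 → 17 → 29 → 41 → 26 → 20 → 13 → 5 → 25  — not base-6 happy
base-6 happy: 160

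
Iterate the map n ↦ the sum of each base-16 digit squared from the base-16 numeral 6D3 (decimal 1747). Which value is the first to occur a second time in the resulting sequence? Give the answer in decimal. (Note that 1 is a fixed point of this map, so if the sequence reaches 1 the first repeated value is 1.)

1747 = (6,13,3)_16 → 6² + 13² + 3² = 214
214 = (13,6)_16 → 13² + 6² = 205
205 = (12,13)_16 → 12² + 13² = 313
313 = (1,3,9)_16 → 1² + 3² + 9² = 91
91 = (5,11)_16 → 5² + 11² = 146
146 = (9,2)_16 → 9² + 2² = 85
85 = (5,5)_16 → 5² + 5² = 50
50 = (3,2)_16 → 3² + 2² = 13
13 = (13)_16 → 13² = 169
169 = (10,9)_16 → 10² + 9² = 181
181 = (11,5)_16 → 11² + 5² = 146  — 146 already appeared earlier.

146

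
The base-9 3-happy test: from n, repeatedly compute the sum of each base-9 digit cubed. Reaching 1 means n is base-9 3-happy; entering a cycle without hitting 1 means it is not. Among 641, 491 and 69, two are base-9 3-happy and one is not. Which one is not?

641

641: 641 → 863 → 639 → 855 → 127 → 127  — repeats 127 (not base-9 3-happy)
491: 491 → 341 → 577 → 345 → 99 → 9 → 1  — reaches 1 (base-9 3-happy)
69: 69 → 559 → 729 → 1  — reaches 1 (base-9 3-happy)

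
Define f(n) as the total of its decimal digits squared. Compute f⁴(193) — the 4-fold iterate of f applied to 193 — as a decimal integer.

193 → 1² + 9² + 3² = 91
91 → 9² + 1² = 82
82 → 8² + 2² = 68
68 → 6² + 8² = 100

100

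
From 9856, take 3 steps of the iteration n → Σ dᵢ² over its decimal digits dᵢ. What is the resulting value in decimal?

16

9856 → 9² + 8² + 5² + 6² = 81 + 64 + 25 + 36 = 206
206 → 2² + 0² + 6² = 4 + 0 + 36 = 40
40 → 4² + 0² = 16 + 0 = 16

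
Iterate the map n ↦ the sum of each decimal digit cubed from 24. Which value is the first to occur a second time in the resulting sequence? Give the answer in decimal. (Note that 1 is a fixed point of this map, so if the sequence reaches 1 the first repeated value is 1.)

153

24 → 72
72 → 351
351 → 153
153 → 153  — 153 already appeared earlier.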